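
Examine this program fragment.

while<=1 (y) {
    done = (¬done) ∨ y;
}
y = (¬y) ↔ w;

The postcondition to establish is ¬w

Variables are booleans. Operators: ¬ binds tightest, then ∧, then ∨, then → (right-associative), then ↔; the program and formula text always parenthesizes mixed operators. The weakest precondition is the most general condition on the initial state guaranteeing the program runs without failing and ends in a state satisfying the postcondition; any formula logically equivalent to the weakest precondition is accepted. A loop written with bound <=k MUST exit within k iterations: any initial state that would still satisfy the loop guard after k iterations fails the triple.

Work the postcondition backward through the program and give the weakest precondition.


Working backward. After the program, ¬w must hold.
Before y := (¬y) ↔ w: ¬w
Before the loop (bound <=1), unroll the exhaustion recursion (WP_0 = exit-now case; WP_j = one more guarded iteration, up to j = 1):
  WP_0: (¬y) ∧ (¬w)
  WP_1: (y → ((¬y) ∧ (¬w))) ∧ ((¬y) → (¬w))
So before the loop: (y → ((¬y) ∧ (¬w))) ∧ ((¬y) → (¬w))
Answer: WP = (y → ((¬y) ∧ (¬w))) ∧ ((¬y) → (¬w))


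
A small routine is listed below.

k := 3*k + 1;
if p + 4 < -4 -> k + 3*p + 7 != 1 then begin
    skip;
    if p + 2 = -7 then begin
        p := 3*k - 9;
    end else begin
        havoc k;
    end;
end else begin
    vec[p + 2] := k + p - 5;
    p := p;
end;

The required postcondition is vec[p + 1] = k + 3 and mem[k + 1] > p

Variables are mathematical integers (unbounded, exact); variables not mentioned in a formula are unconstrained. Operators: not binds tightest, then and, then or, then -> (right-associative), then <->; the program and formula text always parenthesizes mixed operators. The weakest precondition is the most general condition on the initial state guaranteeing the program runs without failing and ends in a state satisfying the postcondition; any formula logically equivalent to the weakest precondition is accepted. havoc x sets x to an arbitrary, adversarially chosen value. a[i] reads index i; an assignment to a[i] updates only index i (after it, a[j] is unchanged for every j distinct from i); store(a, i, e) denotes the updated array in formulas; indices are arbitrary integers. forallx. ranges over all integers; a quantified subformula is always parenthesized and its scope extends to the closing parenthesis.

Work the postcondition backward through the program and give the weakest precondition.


Working backward. After the program, vec[p + 1] = k + 3 and mem[k + 1] > p must hold.
Then branch requires (p = -9 -> (vec[3*k - 8] = k + 3 and mem[k + 1] > 3*k - 9)) and ((not (p = -9)) -> (forall k_1. (vec[p + 1] = k_1 + 3 and mem[k_1 + 1] > p))); else branch requires store(vec, p + 2, k + p - 5)[p + 1] = k + 3 and mem[k + 1] > p.
Before the if: ((p < -8 -> k + 3*p != -6) -> ((p = -9 -> (vec[3*k - 8] = k + 3 and mem[k + 1] > 3*k - 9)) and ((not (p = -9)) -> (forall k_1. (vec[p + 1] = k_1 + 3 and mem[k_1 + 1] > p))))) and ((not (p < -8 -> k + 3*p != -6)) -> (store(vec, p + 2, k + p - 5)[p + 1] = k + 3 and mem[k + 1] > p))
Before k := 3*k + 1: ((p < -8 -> 3*k + 3*p != -7) -> ((p = -9 -> (vec[9*k - 5] = 3*k + 4 and mem[3*k + 2] > 9*k - 6)) and ((not (p = -9)) -> (forall k_1. (vec[p + 1] = k_1 + 3 and mem[k_1 + 1] > p))))) and ((not (p < -8 -> 3*k + 3*p != -7)) -> (store(vec, p + 2, 3*k + p - 4)[p + 1] = 3*k + 4 and mem[3*k + 2] > p))
Answer: WP = ((p < -8 -> 3*k + 3*p != -7) -> ((p = -9 -> (vec[9*k - 5] = 3*k + 4 and mem[3*k + 2] > 9*k - 6)) and ((not (p = -9)) -> (forall k_1. (vec[p + 1] = k_1 + 3 and mem[k_1 + 1] > p))))) and ((not (p < -8 -> 3*k + 3*p != -7)) -> (store(vec, p + 2, 3*k + p - 4)[p + 1] = 3*k + 4 and mem[3*k + 2] > p))


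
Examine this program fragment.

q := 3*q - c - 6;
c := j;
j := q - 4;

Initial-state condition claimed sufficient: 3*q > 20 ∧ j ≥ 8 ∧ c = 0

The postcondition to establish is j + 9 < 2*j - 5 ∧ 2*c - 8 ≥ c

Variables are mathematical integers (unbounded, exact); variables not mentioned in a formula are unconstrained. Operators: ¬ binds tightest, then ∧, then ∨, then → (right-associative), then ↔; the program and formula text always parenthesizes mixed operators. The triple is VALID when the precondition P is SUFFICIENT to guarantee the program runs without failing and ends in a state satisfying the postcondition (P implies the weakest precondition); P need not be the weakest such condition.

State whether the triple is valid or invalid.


Working backward. After the program, the postcondition j + 9 < 2*j - 5 ∧ 2*c - 8 ≥ c must hold; in canonical form it is j > 14 ∧ c ≥ 8.
Before j := q - 4: q > 18 ∧ c ≥ 8
Before c := j: q > 18 ∧ j ≥ 8
Before q := 3*q - c - 6: 3*q > c + 24 ∧ j ≥ 8
The weakest precondition is 3*q > c + 24 ∧ j ≥ 8.
Check whether 3*q > 20 ∧ j ≥ 8 ∧ c = 0 implies it.
Countermodel: at the initial state c = 0, j = 8, q = 7, the precondition holds but the weakest precondition fails.
Answer: invalid


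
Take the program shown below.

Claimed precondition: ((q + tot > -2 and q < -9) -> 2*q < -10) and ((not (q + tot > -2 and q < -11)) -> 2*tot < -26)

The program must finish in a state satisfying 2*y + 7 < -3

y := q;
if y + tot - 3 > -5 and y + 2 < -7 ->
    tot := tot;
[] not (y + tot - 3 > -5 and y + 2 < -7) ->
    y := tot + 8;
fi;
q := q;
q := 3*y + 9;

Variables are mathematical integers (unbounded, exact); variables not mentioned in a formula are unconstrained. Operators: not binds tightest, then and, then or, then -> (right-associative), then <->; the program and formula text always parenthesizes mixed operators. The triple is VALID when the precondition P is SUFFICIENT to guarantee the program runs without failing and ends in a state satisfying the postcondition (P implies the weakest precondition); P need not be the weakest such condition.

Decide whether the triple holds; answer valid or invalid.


Working backward. After the program, the postcondition 2*y + 7 < -3 must hold; in canonical form it is 2*y < -10.
Before q := 3*y + 9: 2*y < -10
Before q := q: 2*y < -10
Then branch requires 2*y < -10; else branch requires 2*tot < -26.
Before the if: ((tot + y > -2 and y < -9) -> 2*y < -10) and ((not (tot + y > -2 and y < -9)) -> 2*tot < -26)
Before y := q: ((q + tot > -2 and q < -9) -> 2*q < -10) and ((not (q + tot > -2 and q < -9)) -> 2*tot < -26)
The weakest precondition is ((q + tot > -2 and q < -9) -> 2*q < -10) and ((not (q + tot > -2 and q < -9)) -> 2*tot < -26).
Check whether ((q + tot > -2 and q < -9) -> 2*q < -10) and ((not (q + tot > -2 and q < -11)) -> 2*tot < -26) implies it.
Every state satisfying the precondition satisfies the weakest precondition: the implication holds.
Answer: valid


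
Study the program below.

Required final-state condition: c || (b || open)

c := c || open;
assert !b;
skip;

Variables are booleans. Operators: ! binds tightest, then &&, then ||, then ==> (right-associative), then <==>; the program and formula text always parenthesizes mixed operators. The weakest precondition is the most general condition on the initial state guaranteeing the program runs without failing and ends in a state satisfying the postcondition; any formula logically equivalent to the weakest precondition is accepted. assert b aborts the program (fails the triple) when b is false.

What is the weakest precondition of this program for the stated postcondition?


Working backward. After the program, the postcondition c || (b || open) must hold; in canonical form it is c || b || open.
Before skip: c || b || open
Before assert !b: (!b) && (c || b || open)
Before c := c || open: (!b) && (c || open || b)
Answer: WP = (!b) && (c || open || b)


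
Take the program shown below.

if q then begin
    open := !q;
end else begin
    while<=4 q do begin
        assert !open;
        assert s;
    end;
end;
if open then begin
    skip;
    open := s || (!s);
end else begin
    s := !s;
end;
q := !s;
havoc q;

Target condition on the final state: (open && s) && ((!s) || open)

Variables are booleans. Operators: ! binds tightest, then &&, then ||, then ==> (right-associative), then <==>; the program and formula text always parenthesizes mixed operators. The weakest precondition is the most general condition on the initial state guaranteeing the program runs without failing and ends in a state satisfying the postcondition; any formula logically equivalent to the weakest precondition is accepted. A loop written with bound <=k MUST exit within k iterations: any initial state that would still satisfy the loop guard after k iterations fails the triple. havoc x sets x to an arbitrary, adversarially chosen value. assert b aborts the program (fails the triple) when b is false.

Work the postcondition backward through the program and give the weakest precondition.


Working backward. After the program, the postcondition (open && s) && ((!s) || open) must hold; in canonical form it is open && s && ((!s) || open).
Before havoc q: open && s && ((!s) || open)
Before q := !s: open && s && ((!s) || open)
Then branch requires s; else branch requires open && (!s) && (s || open).
Before the if: (open ==> s) && ((!open) ==> (open && (!s) && (s || open)))
Then branch requires ((!q) ==> s) && (q ==> ((!q) && (!s) && (s || (!q)))); else branch requires (q ==> ((!open) && s && (q ==> ((!open) && s && (q ==> ((!open) && s && (q ==> ((!open) && s && (!q) && (open ==> s) && ((!open) ==> (open && (!s) && (s || open))))) && ((!q) ==> ((open ==> s) && ((!open) ==> (open && (!s) && (s || open))))))) && ((!q) ==> ((open ==> s) && ((!open) ==> (open && (!s) && (s || open))))))) && ((!q) ==> ((open ==> s) && ((!open) ==> (open && (!s) && (s || open))))))) && ((!q) ==> ((open ==> s) && ((!open) ==> (open && (!s) && (s || open))))).
Before the if: (q ==> (((!q) ==> s) && (q ==> ((!q) && (!s) && (s || (!q)))))) && ((!q) ==> ((q ==> ((!open) && s && (q ==> ((!open) && s && (q ==> ((!open) && s && (q ==> ((!open) && s && (!q) && (open ==> s) && ((!open) ==> (open && (!s) && (s || open))))) && ((!q) ==> ((open ==> s) && ((!open) ==> (open && (!s) && (s || open))))))) && ((!q) ==> ((open ==> s) && ((!open) ==> (open && (!s) && (s || open))))))) && ((!q) ==> ((open ==> s) && ((!open) ==> (open && (!s) && (s || open))))))) && ((!q) ==> ((open ==> s) && ((!open) ==> (open && (!s) && (s || open)))))))
Answer: WP = (q ==> (((!q) ==> s) && (q ==> ((!q) && (!s) && (s || (!q)))))) && ((!q) ==> ((q ==> ((!open) && s && (q ==> ((!open) && s && (q ==> ((!open) && s && (q ==> ((!open) && s && (!q) && (open ==> s) && ((!open) ==> (open && (!s) && (s || open))))) && ((!q) ==> ((open ==> s) && ((!open) ==> (open && (!s) && (s || open))))))) && ((!q) ==> ((open ==> s) && ((!open) ==> (open && (!s) && (s || open))))))) && ((!q) ==> ((open ==> s) && ((!open) ==> (open && (!s) && (s || open))))))) && ((!q) ==> ((open ==> s) && ((!open) ==> (open && (!s) && (s || open)))))))


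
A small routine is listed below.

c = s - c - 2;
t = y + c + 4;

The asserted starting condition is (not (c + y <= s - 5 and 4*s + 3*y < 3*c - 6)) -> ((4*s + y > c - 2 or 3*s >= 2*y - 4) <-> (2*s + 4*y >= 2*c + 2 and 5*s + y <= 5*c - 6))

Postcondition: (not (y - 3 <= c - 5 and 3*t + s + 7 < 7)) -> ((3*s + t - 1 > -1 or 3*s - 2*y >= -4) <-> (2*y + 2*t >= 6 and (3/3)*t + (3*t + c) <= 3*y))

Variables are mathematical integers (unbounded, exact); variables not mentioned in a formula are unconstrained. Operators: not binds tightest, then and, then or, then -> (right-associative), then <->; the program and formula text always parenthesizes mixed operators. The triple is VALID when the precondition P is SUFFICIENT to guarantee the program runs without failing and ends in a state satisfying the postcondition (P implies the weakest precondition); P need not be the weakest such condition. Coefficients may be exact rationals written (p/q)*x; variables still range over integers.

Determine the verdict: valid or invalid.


Working backward. After the program, the postcondition (not (y - 3 <= c - 5 and 3*t + s + 7 < 7)) -> ((3*s + t - 1 > -1 or 3*s - 2*y >= -4) <-> (2*y + 2*t >= 6 and (3/3)*t + (3*t + c) <= 3*y)) must hold; in canonical form it is (not (y <= c - 2 and s + 3*t < 0)) -> ((3*s + t > 0 or 3*s >= 2*y - 4) <-> (2*t + 2*y >= 6 and c + 4*t <= 3*y)).
Before t := y + c + 4: (not (y <= c - 2 and 3*c + s + 3*y < -12)) -> ((c + 3*s + y > -4 or 3*s >= 2*y - 4) <-> (2*c + 4*y >= -2 and 5*c + y <= -16))
Before c := s - c - 2: (not (c + y <= s - 4 and 4*s + 3*y < 3*c - 6)) -> ((4*s + y > c - 2 or 3*s >= 2*y - 4) <-> (2*s + 4*y >= 2*c + 2 and 5*s + y <= 5*c - 6))
The weakest precondition is (not (c + y <= s - 4 and 4*s + 3*y < 3*c - 6)) -> ((4*s + y > c - 2 or 3*s >= 2*y - 4) <-> (2*s + 4*y >= 2*c + 2 and 5*s + y <= 5*c - 6)).
Check whether (not (c + y <= s - 5 and 4*s + 3*y < 3*c - 6)) -> ((4*s + y > c - 2 or 3*s >= 2*y - 4) <-> (2*s + 4*y >= 2*c + 2 and 5*s + y <= 5*c - 6)) implies it.
Every state satisfying the precondition satisfies the weakest precondition: the implication holds.
Answer: valid


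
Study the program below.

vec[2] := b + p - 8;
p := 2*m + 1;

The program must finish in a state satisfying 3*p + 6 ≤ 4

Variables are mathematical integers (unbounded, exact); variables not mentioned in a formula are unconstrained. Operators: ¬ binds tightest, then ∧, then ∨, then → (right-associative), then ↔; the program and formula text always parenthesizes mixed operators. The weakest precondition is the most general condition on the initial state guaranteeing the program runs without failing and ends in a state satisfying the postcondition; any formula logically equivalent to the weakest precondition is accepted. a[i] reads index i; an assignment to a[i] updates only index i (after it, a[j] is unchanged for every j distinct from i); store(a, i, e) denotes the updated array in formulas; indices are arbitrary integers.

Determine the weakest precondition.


Working backward. After the program, the postcondition 3*p + 6 ≤ 4 must hold; in canonical form it is 3*p ≤ -2.
Before p := 2*m + 1: 6*m ≤ -5
Before vec[2] := b + p - 8: 6*m ≤ -5
Answer: WP = 6*m ≤ -5


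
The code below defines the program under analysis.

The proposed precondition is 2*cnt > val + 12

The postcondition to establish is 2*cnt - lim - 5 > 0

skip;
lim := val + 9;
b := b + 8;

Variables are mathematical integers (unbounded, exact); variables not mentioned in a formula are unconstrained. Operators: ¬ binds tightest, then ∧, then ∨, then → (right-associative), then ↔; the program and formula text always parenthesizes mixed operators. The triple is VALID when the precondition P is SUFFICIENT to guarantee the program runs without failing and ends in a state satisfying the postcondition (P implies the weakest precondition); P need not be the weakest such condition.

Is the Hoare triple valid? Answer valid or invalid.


Working backward. After the program, the postcondition 2*cnt - lim - 5 > 0 must hold; in canonical form it is 2*cnt > lim + 5.
Before b := b + 8: 2*cnt > lim + 5
Before lim := val + 9: 2*cnt > val + 14
Before skip: 2*cnt > val + 14
The weakest precondition is 2*cnt > val + 14.
Check whether 2*cnt > val + 12 implies it.
Countermodel: at the initial state cnt = 0, val = -13, the precondition holds but the weakest precondition fails.
Answer: invalid


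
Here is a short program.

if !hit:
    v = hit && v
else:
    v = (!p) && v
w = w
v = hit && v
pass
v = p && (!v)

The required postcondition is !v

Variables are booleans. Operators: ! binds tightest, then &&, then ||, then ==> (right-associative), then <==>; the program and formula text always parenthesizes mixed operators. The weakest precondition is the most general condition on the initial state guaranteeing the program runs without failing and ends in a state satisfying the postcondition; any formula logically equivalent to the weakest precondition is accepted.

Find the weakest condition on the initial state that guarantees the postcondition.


Working backward. After the program, !v must hold.
Before v := p && (!v): !(p && (!v))
Before skip: !(p && (!v))
Before v := hit && v: !(p && (!(hit && v)))
Before w := w: !(p && (!(hit && v)))
Then branch requires !(p && (!(hit && v))); else branch requires !(p && (!(hit && (!p) && v))).
Before the if: ((!hit) ==> (!(p && (!(hit && v))))) && (hit ==> (!(p && (!(hit && (!p) && v)))))
Answer: WP = ((!hit) ==> (!(p && (!(hit && v))))) && (hit ==> (!(p && (!(hit && (!p) && v)))))


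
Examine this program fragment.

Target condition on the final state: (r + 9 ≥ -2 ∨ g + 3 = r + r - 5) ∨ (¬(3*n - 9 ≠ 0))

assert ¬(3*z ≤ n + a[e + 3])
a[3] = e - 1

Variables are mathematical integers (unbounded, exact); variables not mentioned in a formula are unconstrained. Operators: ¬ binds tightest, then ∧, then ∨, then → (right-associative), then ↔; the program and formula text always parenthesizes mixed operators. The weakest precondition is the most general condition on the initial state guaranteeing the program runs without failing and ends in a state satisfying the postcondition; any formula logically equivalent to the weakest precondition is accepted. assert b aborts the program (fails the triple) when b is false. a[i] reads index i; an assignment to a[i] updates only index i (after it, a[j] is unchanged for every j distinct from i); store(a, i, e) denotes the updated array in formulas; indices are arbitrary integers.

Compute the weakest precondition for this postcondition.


Working backward. After the program, the postcondition (r + 9 ≥ -2 ∨ g + 3 = r + r - 5) ∨ (¬(3*n - 9 ≠ 0)) must hold; in canonical form it is r ≥ -11 ∨ g = 2*r - 8 ∨ (¬(3*n ≠ 9)).
Before a[3] := e - 1: r ≥ -11 ∨ g = 2*r - 8 ∨ (¬(3*n ≠ 9))
Before assert ¬(3*z ≤ n + a[e + 3]): (¬(3*z ≤ a[e + 3] + n)) ∧ (r ≥ -11 ∨ g = 2*r - 8 ∨ (¬(3*n ≠ 9)))
Answer: WP = (¬(3*z ≤ a[e + 3] + n)) ∧ (r ≥ -11 ∨ g = 2*r - 8 ∨ (¬(3*n ≠ 9)))


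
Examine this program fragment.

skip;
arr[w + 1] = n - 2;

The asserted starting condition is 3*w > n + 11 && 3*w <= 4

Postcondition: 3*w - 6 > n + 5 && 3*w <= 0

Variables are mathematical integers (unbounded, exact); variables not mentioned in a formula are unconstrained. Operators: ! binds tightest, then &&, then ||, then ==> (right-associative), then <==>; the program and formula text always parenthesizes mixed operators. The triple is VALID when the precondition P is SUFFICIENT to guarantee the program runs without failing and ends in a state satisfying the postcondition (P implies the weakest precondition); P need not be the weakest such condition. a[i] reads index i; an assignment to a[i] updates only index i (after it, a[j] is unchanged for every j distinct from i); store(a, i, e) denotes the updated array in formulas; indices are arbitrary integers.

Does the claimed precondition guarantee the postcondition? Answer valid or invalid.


Working backward. After the program, the postcondition 3*w - 6 > n + 5 && 3*w <= 0 must hold; in canonical form it is 3*w > n + 11 && 3*w <= 0.
Before arr[w + 1] := n - 2: 3*w > n + 11 && 3*w <= 0
Before skip: 3*w > n + 11 && 3*w <= 0
The weakest precondition is 3*w > n + 11 && 3*w <= 0.
Check whether 3*w > n + 11 && 3*w <= 4 implies it.
Countermodel: at the initial state n = -9, w = 1, the precondition holds but the weakest precondition fails.
Answer: invalid


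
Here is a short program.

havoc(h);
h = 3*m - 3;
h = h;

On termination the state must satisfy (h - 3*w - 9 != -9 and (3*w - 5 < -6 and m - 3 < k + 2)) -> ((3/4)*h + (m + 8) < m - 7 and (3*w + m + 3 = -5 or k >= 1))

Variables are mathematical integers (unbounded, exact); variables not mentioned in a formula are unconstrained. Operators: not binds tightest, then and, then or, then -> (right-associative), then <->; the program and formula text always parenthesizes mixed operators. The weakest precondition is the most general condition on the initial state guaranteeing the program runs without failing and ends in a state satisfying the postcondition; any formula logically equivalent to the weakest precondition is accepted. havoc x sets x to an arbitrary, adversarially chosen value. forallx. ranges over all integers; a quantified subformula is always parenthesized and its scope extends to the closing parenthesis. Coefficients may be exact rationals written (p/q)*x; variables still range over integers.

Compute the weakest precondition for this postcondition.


Working backward. After the program, the postcondition (h - 3*w - 9 != -9 and (3*w - 5 < -6 and m - 3 < k + 2)) -> ((3/4)*h + (m + 8) < m - 7 and (3*w + m + 3 = -5 or k >= 1)) must hold; in canonical form it is (h != 3*w and 3*w < -1 and m < k + 5) -> ((3/4)*h < -15 and (m + 3*w = -8 or k >= 1)).
Before h := h: (h != 3*w and 3*w < -1 and m < k + 5) -> ((3/4)*h < -15 and (m + 3*w = -8 or k >= 1))
Before h := 3*m - 3: (3*m != 3*w + 3 and 3*w < -1 and m < k + 5) -> ((9/4)*m < -51/4 and (m + 3*w = -8 or k >= 1))
Before havoc h: (3*m != 3*w + 3 and 3*w < -1 and m < k + 5) -> ((9/4)*m < -51/4 and (m + 3*w = -8 or k >= 1))
Answer: WP = (3*m != 3*w + 3 and 3*w < -1 and m < k + 5) -> ((9/4)*m < -51/4 and (m + 3*w = -8 or k >= 1))


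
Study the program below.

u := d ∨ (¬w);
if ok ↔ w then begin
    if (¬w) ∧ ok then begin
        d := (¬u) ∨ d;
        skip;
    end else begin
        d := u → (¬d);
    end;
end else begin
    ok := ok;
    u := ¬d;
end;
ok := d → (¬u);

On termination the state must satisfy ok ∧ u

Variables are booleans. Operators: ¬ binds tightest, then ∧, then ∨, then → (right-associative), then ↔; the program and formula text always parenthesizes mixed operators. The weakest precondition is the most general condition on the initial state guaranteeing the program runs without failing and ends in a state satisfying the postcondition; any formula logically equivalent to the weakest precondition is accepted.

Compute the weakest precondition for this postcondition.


Working backward. After the program, ok ∧ u must hold.
Before ok := d → (¬u): (d → (¬u)) ∧ u
Then branch requires (((¬w) ∧ ok) → ((((¬u) ∨ d) → (¬u)) ∧ u)) ∧ ((¬((¬w) ∧ ok)) → (((u → (¬d)) → (¬u)) ∧ u)); else branch requires ¬d.
Before the if: ((ok ↔ w) → ((((¬w) ∧ ok) → ((((¬u) ∨ d) → (¬u)) ∧ u)) ∧ ((¬((¬w) ∧ ok)) → (((u → (¬d)) → (¬u)) ∧ u)))) ∧ ((¬(ok ↔ w)) → (¬d))
Before u := d ∨ (¬w): ((ok ↔ w) → ((((¬w) ∧ ok) → ((((¬(d ∨ (¬w))) ∨ d) → (¬(d ∨ (¬w)))) ∧ (d ∨ (¬w)))) ∧ ((¬((¬w) ∧ ok)) → ((((d ∨ (¬w)) → (¬d)) → (¬(d ∨ (¬w)))) ∧ (d ∨ (¬w)))))) ∧ ((¬(ok ↔ w)) → (¬d))
Answer: WP = ((ok ↔ w) → ((((¬w) ∧ ok) → ((((¬(d ∨ (¬w))) ∨ d) → (¬(d ∨ (¬w)))) ∧ (d ∨ (¬w)))) ∧ ((¬((¬w) ∧ ok)) → ((((d ∨ (¬w)) → (¬d)) → (¬(d ∨ (¬w)))) ∧ (d ∨ (¬w)))))) ∧ ((¬(ok ↔ w)) → (¬d))


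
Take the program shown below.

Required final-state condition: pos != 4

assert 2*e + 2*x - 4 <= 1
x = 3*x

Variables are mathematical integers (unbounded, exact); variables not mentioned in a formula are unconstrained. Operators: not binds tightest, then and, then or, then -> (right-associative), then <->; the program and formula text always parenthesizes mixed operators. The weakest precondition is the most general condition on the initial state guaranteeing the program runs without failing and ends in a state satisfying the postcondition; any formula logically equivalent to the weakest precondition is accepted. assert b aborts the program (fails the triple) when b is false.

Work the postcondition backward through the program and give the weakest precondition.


Working backward. After the program, pos != 4 must hold.
Before x := 3*x: pos != 4
Before assert 2*e + 2*x - 4 <= 1: 2*e + 2*x <= 5 and pos != 4
Answer: WP = 2*e + 2*x <= 5 and pos != 4


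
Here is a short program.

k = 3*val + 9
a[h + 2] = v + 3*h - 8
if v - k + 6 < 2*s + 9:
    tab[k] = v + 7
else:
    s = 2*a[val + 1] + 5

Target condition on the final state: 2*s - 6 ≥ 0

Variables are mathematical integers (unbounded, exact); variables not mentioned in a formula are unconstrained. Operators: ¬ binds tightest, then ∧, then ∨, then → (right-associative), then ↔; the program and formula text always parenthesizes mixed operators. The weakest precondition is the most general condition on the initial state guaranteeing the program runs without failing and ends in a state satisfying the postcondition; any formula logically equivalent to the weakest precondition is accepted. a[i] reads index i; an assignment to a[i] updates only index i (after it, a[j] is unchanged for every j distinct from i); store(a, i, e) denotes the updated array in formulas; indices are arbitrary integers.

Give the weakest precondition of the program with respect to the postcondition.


Working backward. After the program, the postcondition 2*s - 6 ≥ 0 must hold; in canonical form it is 2*s ≥ 6.
Then branch requires 2*s ≥ 6; else branch requires 4*a[val + 1] ≥ -4.
Before the if: (v < k + 2*s + 3 → 2*s ≥ 6) ∧ ((¬(v < k + 2*s + 3)) → 4*a[val + 1] ≥ -4)
Before a[h + 2] := v + 3*h - 8: (v < k + 2*s + 3 → 2*s ≥ 6) ∧ ((¬(v < k + 2*s + 3)) → 4*store(a, h + 2, 3*h + v - 8)[val + 1] ≥ -4)
Before k := 3*val + 9: (v < 2*s + 3*val + 12 → 2*s ≥ 6) ∧ ((¬(v < 2*s + 3*val + 12)) → 4*store(a, h + 2, 3*h + v - 8)[val + 1] ≥ -4)
Answer: WP = (v < 2*s + 3*val + 12 → 2*s ≥ 6) ∧ ((¬(v < 2*s + 3*val + 12)) → 4*store(a, h + 2, 3*h + v - 8)[val + 1] ≥ -4)


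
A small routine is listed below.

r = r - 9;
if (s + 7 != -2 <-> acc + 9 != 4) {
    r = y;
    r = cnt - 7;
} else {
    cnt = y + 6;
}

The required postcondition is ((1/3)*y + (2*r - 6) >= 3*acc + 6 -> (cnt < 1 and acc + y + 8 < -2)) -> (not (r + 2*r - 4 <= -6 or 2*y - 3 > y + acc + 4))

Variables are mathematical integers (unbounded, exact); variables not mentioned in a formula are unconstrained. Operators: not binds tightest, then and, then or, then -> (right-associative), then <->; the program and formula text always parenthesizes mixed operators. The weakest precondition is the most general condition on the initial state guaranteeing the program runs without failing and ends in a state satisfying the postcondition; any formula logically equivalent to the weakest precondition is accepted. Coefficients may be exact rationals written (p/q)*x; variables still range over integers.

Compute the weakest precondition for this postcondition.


Working backward. After the program, the postcondition ((1/3)*y + (2*r - 6) >= 3*acc + 6 -> (cnt < 1 and acc + y + 8 < -2)) -> (not (r + 2*r - 4 <= -6 or 2*y - 3 > y + acc + 4)) must hold; in canonical form it is (2*r + (1/3)*y >= 3*acc + 12 -> (cnt < 1 and acc + y < -10)) -> (not (3*r <= -2 or y > acc + 7)).
Then branch requires (2*cnt + (1/3)*y >= 3*acc + 26 -> (cnt < 1 and acc + y < -10)) -> (not (3*cnt <= 19 or y > acc + 7)); else branch requires (2*r + (1/3)*y >= 3*acc + 12 -> (y < -5 and acc + y < -10)) -> (not (3*r <= -2 or y > acc + 7)).
Before the if: ((s != -9 <-> acc != -5) -> ((2*cnt + (1/3)*y >= 3*acc + 26 -> (cnt < 1 and acc + y < -10)) -> (not (3*cnt <= 19 or y > acc + 7)))) and ((not (s != -9 <-> acc != -5)) -> ((2*r + (1/3)*y >= 3*acc + 12 -> (y < -5 and acc + y < -10)) -> (not (3*r <= -2 or y > acc + 7))))
Before r := r - 9: ((s != -9 <-> acc != -5) -> ((2*cnt + (1/3)*y >= 3*acc + 26 -> (cnt < 1 and acc + y < -10)) -> (not (3*cnt <= 19 or y > acc + 7)))) and ((not (s != -9 <-> acc != -5)) -> ((2*r + (1/3)*y >= 3*acc + 30 -> (y < -5 and acc + y < -10)) -> (not (3*r <= 25 or y > acc + 7))))
Answer: WP = ((s != -9 <-> acc != -5) -> ((2*cnt + (1/3)*y >= 3*acc + 26 -> (cnt < 1 and acc + y < -10)) -> (not (3*cnt <= 19 or y > acc + 7)))) and ((not (s != -9 <-> acc != -5)) -> ((2*r + (1/3)*y >= 3*acc + 30 -> (y < -5 and acc + y < -10)) -> (not (3*r <= 25 or y > acc + 7))))


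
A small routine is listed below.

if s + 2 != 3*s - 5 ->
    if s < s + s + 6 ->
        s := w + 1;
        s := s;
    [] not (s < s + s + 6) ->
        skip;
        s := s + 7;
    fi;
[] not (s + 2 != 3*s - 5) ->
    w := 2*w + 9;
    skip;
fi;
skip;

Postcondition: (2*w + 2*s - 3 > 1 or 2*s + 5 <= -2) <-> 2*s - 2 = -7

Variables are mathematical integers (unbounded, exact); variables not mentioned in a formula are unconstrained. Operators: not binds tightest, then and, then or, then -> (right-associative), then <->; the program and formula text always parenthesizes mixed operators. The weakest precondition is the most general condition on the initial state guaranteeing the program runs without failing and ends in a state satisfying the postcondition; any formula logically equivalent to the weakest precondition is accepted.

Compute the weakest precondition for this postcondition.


Working backward. After the program, the postcondition (2*w + 2*s - 3 > 1 or 2*s + 5 <= -2) <-> 2*s - 2 = -7 must hold; in canonical form it is (2*s + 2*w > 4 or 2*s <= -7) <-> 2*s = -5.
Before skip: (2*s + 2*w > 4 or 2*s <= -7) <-> 2*s = -5
Then branch requires (s > -6 -> ((4*w > 2 or 2*w <= -9) <-> 2*w = -7)) and ((not (s > -6)) -> ((2*s + 2*w > -10 or 2*s <= -21) <-> 2*s = -19)); else branch requires (2*s + 4*w > -14 or 2*s <= -7) <-> 2*s = -5.
Before the if: (2*s != 7 -> ((s > -6 -> ((4*w > 2 or 2*w <= -9) <-> 2*w = -7)) and ((not (s > -6)) -> ((2*s + 2*w > -10 or 2*s <= -21) <-> 2*s = -19)))) and ((not (2*s != 7)) -> ((2*s + 4*w > -14 or 2*s <= -7) <-> 2*s = -5))
Answer: WP = (2*s != 7 -> ((s > -6 -> ((4*w > 2 or 2*w <= -9) <-> 2*w = -7)) and ((not (s > -6)) -> ((2*s + 2*w > -10 or 2*s <= -21) <-> 2*s = -19)))) and ((not (2*s != 7)) -> ((2*s + 4*w > -14 or 2*s <= -7) <-> 2*s = -5))


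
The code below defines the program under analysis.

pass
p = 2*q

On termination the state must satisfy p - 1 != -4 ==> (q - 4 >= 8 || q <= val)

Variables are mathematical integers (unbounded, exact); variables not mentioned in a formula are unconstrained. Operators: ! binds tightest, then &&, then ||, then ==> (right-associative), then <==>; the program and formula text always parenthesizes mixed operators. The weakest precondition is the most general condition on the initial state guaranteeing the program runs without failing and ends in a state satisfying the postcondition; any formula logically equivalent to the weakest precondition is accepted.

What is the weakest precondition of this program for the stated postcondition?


Working backward. After the program, the postcondition p - 1 != -4 ==> (q - 4 >= 8 || q <= val) must hold; in canonical form it is p != -3 ==> (q >= 12 || q <= val).
Before p := 2*q: 2*q != -3 ==> (q >= 12 || q <= val)
Before skip: 2*q != -3 ==> (q >= 12 || q <= val)
Answer: WP = 2*q != -3 ==> (q >= 12 || q <= val)


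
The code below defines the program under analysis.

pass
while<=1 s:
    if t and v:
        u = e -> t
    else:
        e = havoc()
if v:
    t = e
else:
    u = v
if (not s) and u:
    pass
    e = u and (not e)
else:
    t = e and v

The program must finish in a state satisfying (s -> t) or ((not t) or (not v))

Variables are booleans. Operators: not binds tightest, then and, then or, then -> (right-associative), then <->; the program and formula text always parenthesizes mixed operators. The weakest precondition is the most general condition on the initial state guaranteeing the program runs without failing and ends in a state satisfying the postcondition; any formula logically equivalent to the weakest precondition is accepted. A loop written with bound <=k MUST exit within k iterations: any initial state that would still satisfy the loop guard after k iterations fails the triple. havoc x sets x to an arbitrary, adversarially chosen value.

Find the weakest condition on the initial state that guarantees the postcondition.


Working backward. After the program, the postcondition (s -> t) or ((not t) or (not v)) must hold; in canonical form it is (s -> t) or (not t) or (not v).
Then branch requires (s -> t) or (not t) or (not v); else branch requires (s -> (e and v)) or (not (e and v)) or (not v).
Before the if: (((not s) and u) -> ((s -> t) or (not t) or (not v))) and ((not ((not s) and u)) -> ((s -> (e and v)) or (not (e and v)) or (not v)))
Then branch requires (((not s) and u) -> ((s -> e) or (not e) or (not v))) and ((not ((not s) and u)) -> ((s -> (e and v)) or (not (e and v)) or (not v))); else branch requires (((not s) and v) -> ((s -> t) or (not t) or (not v))) and ((not ((not s) and v)) -> ((s -> (e and v)) or (not (e and v)) or (not v))).
Before the if: (v -> ((((not s) and u) -> ((s -> e) or (not e) or (not v))) and ((not ((not s) and u)) -> ((s -> (e and v)) or (not (e and v)) or (not v))))) and ((not v) -> ((((not s) and v) -> ((s -> t) or (not t) or (not v))) and ((not ((not s) and v)) -> ((s -> (e and v)) or (not (e and v)) or (not v)))))
Before the loop (bound <=1), unroll the exhaustion recursion (WP_0 = exit-now case; WP_j = one more guarded iteration, up to j = 1):
  WP_0: (not s) and (v -> ((((not s) and u) -> ((s -> e) or (not e) or (not v))) and ((not ((not s) and u)) -> ((s -> (e and v)) or (not (e and v)) or (not v))))) and ((not v) -> ((((not s) and v) -> ((s -> t) or (not t) or (not v))) and ((not ((not s) and v)) -> ((s -> (e and v)) or (not (e and v)) or (not v)))))
  WP_1: (s -> (((t and v) -> ((not s) and (v -> ((((not s) and (e -> t)) -> ((s -> e) or (not e) or (not v))) and ((not ((not s) and (e -> t))) -> ((s -> (e and v)) or (not (e and v)) or (not v))))) and ((not v) -> ((((not s) and v) -> ((s -> t) or (not t) or (not v))) and ((not ((not s) and v)) -> ((s -> (e and v)) or (not (e and v)) or (not v))))))) and ((not (t and v)) -> ((not s) and (v -> ((not ((not s) and u)) -> ((s -> v) or (not v)))) and ((not v) -> ((((not s) and v) -> ((s -> t) or (not t) or (not v))) and ((not ((not s) and v)) -> ((s -> v) or (not v))))) and ((not v) -> (((not s) and v) -> ((s -> t) or (not t) or (not v)))))))) and ((not s) -> ((v -> ((((not s) and u) -> ((s -> e) or (not e) or (not v))) and ((not ((not s) and u)) -> ((s -> (e and v)) or (not (e and v)) or (not v))))) and ((not v) -> ((((not s) and v) -> ((s -> t) or (not t) or (not v))) and ((not ((not s) and v)) -> ((s -> (e and v)) or (not (e and v)) or (not v)))))))
So before the loop: (s -> (((t and v) -> ((not s) and (v -> ((((not s) and (e -> t)) -> ((s -> e) or (not e) or (not v))) and ((not ((not s) and (e -> t))) -> ((s -> (e and v)) or (not (e and v)) or (not v))))) and ((not v) -> ((((not s) and v) -> ((s -> t) or (not t) or (not v))) and ((not ((not s) and v)) -> ((s -> (e and v)) or (not (e and v)) or (not v))))))) and ((not (t and v)) -> ((not s) and (v -> ((not ((not s) and u)) -> ((s -> v) or (not v)))) and ((not v) -> ((((not s) and v) -> ((s -> t) or (not t) or (not v))) and ((not ((not s) and v)) -> ((s -> v) or (not v))))) and ((not v) -> (((not s) and v) -> ((s -> t) or (not t) or (not v)))))))) and ((not s) -> ((v -> ((((not s) and u) -> ((s -> e) or (not e) or (not v))) and ((not ((not s) and u)) -> ((s -> (e and v)) or (not (e and v)) or (not v))))) and ((not v) -> ((((not s) and v) -> ((s -> t) or (not t) or (not v))) and ((not ((not s) and v)) -> ((s -> (e and v)) or (not (e and v)) or (not v)))))))
Before skip: (s -> (((t and v) -> ((not s) and (v -> ((((not s) and (e -> t)) -> ((s -> e) or (not e) or (not v))) and ((not ((not s) and (e -> t))) -> ((s -> (e and v)) or (not (e and v)) or (not v))))) and ((not v) -> ((((not s) and v) -> ((s -> t) or (not t) or (not v))) and ((not ((not s) and v)) -> ((s -> (e and v)) or (not (e and v)) or (not v))))))) and ((not (t and v)) -> ((not s) and (v -> ((not ((not s) and u)) -> ((s -> v) or (not v)))) and ((not v) -> ((((not s) and v) -> ((s -> t) or (not t) or (not v))) and ((not ((not s) and v)) -> ((s -> v) or (not v))))) and ((not v) -> (((not s) and v) -> ((s -> t) or (not t) or (not v)))))))) and ((not s) -> ((v -> ((((not s) and u) -> ((s -> e) or (not e) or (not v))) and ((not ((not s) and u)) -> ((s -> (e and v)) or (not (e and v)) or (not v))))) and ((not v) -> ((((not s) and v) -> ((s -> t) or (not t) or (not v))) and ((not ((not s) and v)) -> ((s -> (e and v)) or (not (e and v)) or (not v)))))))
Answer: WP = (s -> (((t and v) -> ((not s) and (v -> ((((not s) and (e -> t)) -> ((s -> e) or (not e) or (not v))) and ((not ((not s) and (e -> t))) -> ((s -> (e and v)) or (not (e and v)) or (not v))))) and ((not v) -> ((((not s) and v) -> ((s -> t) or (not t) or (not v))) and ((not ((not s) and v)) -> ((s -> (e and v)) or (not (e and v)) or (not v))))))) and ((not (t and v)) -> ((not s) and (v -> ((not ((not s) and u)) -> ((s -> v) or (not v)))) and ((not v) -> ((((not s) and v) -> ((s -> t) or (not t) or (not v))) and ((not ((not s) and v)) -> ((s -> v) or (not v))))) and ((not v) -> (((not s) and v) -> ((s -> t) or (not t) or (not v)))))))) and ((not s) -> ((v -> ((((not s) and u) -> ((s -> e) or (not e) or (not v))) and ((not ((not s) and u)) -> ((s -> (e and v)) or (not (e and v)) or (not v))))) and ((not v) -> ((((not s) and v) -> ((s -> t) or (not t) or (not v))) and ((not ((not s) and v)) -> ((s -> (e and v)) or (not (e and v)) or (not v)))))))


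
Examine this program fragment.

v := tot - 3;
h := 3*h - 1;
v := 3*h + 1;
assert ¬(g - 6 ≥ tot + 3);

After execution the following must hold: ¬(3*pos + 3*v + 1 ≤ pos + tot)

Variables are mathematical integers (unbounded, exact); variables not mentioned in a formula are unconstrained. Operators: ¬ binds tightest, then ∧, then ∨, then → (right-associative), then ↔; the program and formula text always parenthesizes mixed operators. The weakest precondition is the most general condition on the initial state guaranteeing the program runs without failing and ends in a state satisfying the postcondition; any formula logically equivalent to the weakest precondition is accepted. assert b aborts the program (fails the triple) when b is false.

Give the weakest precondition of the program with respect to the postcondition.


Working backward. After the program, the postcondition ¬(3*pos + 3*v + 1 ≤ pos + tot) must hold; in canonical form it is ¬(2*pos + 3*v ≤ tot - 1).
Before assert ¬(g - 6 ≥ tot + 3): (¬(g ≥ tot + 9)) ∧ (¬(2*pos + 3*v ≤ tot - 1))
Before v := 3*h + 1: (¬(g ≥ tot + 9)) ∧ (¬(9*h + 2*pos ≤ tot - 4))
Before h := 3*h - 1: (¬(g ≥ tot + 9)) ∧ (¬(27*h + 2*pos ≤ tot + 5))
Before v := tot - 3: (¬(g ≥ tot + 9)) ∧ (¬(27*h + 2*pos ≤ tot + 5))
Answer: WP = (¬(g ≥ tot + 9)) ∧ (¬(27*h + 2*pos ≤ tot + 5))


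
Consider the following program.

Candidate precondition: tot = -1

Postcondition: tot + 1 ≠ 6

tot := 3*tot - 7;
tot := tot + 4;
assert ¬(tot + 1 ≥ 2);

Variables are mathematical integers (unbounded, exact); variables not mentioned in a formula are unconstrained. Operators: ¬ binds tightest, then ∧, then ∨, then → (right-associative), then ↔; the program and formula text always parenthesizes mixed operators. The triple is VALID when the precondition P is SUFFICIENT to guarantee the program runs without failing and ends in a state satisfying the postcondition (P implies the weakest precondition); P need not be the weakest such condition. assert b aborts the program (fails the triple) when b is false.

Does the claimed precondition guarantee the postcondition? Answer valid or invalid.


Working backward. After the program, the postcondition tot + 1 ≠ 6 must hold; in canonical form it is tot ≠ 5.
Before assert ¬(tot + 1 ≥ 2): (¬(tot ≥ 1)) ∧ tot ≠ 5
Before tot := tot + 4: (¬(tot ≥ -3)) ∧ tot ≠ 1
Before tot := 3*tot - 7: (¬(3*tot ≥ 4)) ∧ 3*tot ≠ 8
The weakest precondition is (¬(3*tot ≥ 4)) ∧ 3*tot ≠ 8.
Check whether tot = -1 implies it.
Every state satisfying the precondition satisfies the weakest precondition: the implication holds.
Answer: valid


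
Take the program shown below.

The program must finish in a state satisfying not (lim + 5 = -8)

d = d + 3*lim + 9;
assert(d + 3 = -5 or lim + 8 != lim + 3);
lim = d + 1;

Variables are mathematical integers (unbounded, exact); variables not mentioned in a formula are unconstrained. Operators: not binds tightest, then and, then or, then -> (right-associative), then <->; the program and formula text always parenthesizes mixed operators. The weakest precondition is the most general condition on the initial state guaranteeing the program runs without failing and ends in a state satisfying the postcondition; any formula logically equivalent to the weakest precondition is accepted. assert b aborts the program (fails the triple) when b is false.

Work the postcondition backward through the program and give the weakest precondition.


Working backward. After the program, the postcondition not (lim + 5 = -8) must hold; in canonical form it is not (lim = -13).
Before lim := d + 1: not (d = -14)
Before assert d + 3 = -5 or lim + 8 != lim + 3: not (d = -14)
Before d := d + 3*lim + 9: not (d + 3*lim = -23)
Answer: WP = not (d + 3*lim = -23)
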